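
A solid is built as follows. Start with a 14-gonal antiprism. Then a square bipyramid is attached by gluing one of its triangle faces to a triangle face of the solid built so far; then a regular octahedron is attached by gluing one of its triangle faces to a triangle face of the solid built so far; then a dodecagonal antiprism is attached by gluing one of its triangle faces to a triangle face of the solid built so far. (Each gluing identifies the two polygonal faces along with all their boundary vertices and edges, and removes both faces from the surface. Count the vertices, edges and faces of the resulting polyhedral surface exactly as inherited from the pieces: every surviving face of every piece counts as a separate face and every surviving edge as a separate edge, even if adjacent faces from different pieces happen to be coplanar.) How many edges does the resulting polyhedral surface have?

A 14-gonal antiprism: V=28, E=56, F=30.
Attach a square bipyramid (V=6, E=12, F=8) along a 3-gon: merge 3 vertices and 3 edges, delete both glued faces → V=31, E=65, F=36.
Attach a regular octahedron (V=6, E=12, F=8) along a 3-gon: merge 3 vertices and 3 edges, delete both glued faces → V=34, E=74, F=42.
Attach a dodecagonal antiprism (V=24, E=48, F=26) along a 3-gon: merge 3 vertices and 3 edges, delete both glued faces → V=55, E=119, F=66.
Check: V − E + F = 55 − 119 + 66 = 2.

119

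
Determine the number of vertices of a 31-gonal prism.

62

A prism on an n-gon has two n-gon bases and n rectangular sides: V = 2·31 = 62, E = 3·31 = 93, F = 31 + 2 = 33.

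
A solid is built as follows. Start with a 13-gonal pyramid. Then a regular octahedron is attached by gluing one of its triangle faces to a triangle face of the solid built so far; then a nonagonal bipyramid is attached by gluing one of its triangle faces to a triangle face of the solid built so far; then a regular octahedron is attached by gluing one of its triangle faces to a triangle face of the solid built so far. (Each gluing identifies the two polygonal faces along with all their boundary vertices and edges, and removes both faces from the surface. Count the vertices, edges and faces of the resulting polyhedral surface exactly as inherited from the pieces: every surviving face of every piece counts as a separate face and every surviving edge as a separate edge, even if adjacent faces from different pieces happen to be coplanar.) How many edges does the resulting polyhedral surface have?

68

A 13-gonal pyramid: V=14, E=26, F=14.
Attach a regular octahedron (V=6, E=12, F=8) along a 3-gon: merge 3 vertices and 3 edges, delete both glued faces → V=17, E=35, F=20.
Attach a nonagonal bipyramid (V=11, E=27, F=18) along a 3-gon: merge 3 vertices and 3 edges, delete both glued faces → V=25, E=59, F=36.
Attach a regular octahedron (V=6, E=12, F=8) along a 3-gon: merge 3 vertices and 3 edges, delete both glued faces → V=28, E=68, F=42.
Check: V − E + F = 28 − 68 + 42 = 2.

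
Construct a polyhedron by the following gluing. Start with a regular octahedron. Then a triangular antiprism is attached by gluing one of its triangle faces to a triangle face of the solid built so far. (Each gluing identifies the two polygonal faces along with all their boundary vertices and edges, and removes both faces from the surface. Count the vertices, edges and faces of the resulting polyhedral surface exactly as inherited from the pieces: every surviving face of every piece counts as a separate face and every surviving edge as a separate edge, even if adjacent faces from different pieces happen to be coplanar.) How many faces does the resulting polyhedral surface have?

A regular octahedron: V=6, E=12, F=8.
Attach a triangular antiprism (V=6, E=12, F=8) along a 3-gon: merge 3 vertices and 3 edges, delete both glued faces → V=9, E=21, F=14.
Check: V − E + F = 9 − 21 + 14 = 2.

14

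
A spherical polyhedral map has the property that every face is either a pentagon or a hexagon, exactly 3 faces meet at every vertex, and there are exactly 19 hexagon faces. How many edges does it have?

Let x be the number of pentagons; then F = 19 + x.
Edge–face incidences: 2E = 6·19 + 5·x = 114 + 5x.
Every vertex has degree 3, so 3V = 2E.
Euler: V − E + F = 2 ⇒ (2E)/3 − E + (19 + x) = 2.
Multiply by 6: 2·(2E) − 3·(2E) + 6·(19 + x) = 12, i.e. 114 + 6x − (114 + 5x) = 12.
Collecting terms: x = 12.
Then 2E = 114 + 5·12 = 174, so E = 87, V = 2E/3 = 58, F = 19 + 12 = 31.

87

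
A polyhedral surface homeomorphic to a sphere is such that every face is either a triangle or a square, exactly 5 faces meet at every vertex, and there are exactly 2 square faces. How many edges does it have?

40

Let x be the number of triangles; then F = 2 + x.
Edge–face incidences: 2E = 4·2 + 3·x = 8 + 3x.
Every vertex has degree 5, so 5V = 2E.
Euler: V − E + F = 2 ⇒ (2E)/5 − E + (2 + x) = 2.
Multiply by 10: 2·(2E) − 5·(2E) + 10·(2 + x) = 20, i.e. 20 + 10x − 3·(8 + 3x) = 20.
Collecting terms: x − 4 = 20, so x = 24.
Then 2E = 8 + 3·24 = 80, so E = 40, V = 2E/5 = 16, F = 2 + 24 = 26.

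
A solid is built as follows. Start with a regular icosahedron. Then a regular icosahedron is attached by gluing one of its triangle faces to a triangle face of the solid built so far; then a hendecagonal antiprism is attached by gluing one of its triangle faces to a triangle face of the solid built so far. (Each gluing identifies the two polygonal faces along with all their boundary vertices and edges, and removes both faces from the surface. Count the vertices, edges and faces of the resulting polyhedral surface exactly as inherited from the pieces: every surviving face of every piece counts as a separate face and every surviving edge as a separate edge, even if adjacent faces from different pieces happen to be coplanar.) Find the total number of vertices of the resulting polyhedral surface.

A regular icosahedron: V=12, E=30, F=20.
Attach a regular icosahedron (V=12, E=30, F=20) along a 3-gon: merge 3 vertices and 3 edges, delete both glued faces → V=21, E=57, F=38.
Attach a hendecagonal antiprism (V=22, E=44, F=24) along a 3-gon: merge 3 vertices and 3 edges, delete both glued faces → V=40, E=98, F=60.
Check: V − E + F = 40 − 98 + 60 = 2.

40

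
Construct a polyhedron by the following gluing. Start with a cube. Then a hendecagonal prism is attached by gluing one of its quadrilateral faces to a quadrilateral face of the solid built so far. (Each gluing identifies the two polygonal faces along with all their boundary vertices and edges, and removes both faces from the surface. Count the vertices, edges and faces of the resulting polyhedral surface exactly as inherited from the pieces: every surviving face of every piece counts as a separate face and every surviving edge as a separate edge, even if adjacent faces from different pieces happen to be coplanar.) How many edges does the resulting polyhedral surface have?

A cube: V=8, E=12, F=6.
Attach a hendecagonal prism (V=22, E=33, F=13) along a 4-gon: merge 4 vertices and 4 edges, delete both glued faces → V=26, E=41, F=17.
Check: V − E + F = 26 − 41 + 17 = 2.

41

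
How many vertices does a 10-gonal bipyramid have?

12

A bipyramid over an n-gon has 2n triangular faces and n + 2 vertices: V = 10 + 2 = 12, E = 3·10 = 30, F = 2·10 = 20.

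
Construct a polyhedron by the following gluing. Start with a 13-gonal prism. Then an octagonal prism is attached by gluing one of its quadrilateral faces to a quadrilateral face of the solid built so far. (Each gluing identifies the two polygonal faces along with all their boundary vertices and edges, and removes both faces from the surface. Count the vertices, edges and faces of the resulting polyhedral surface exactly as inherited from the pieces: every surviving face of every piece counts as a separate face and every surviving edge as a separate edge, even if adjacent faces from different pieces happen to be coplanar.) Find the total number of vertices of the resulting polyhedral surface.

A 13-gonal prism: V=26, E=39, F=15.
Attach an octagonal prism (V=16, E=24, F=10) along a 4-gon: merge 4 vertices and 4 edges, delete both glued faces → V=38, E=59, F=23.
Check: V − E + F = 38 − 59 + 23 = 2.

38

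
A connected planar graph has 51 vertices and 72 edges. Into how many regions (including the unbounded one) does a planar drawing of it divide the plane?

23

Euler's formula for a connected plane graph: V − E + F = 2, so F = 2 − 51 + 72 = 23.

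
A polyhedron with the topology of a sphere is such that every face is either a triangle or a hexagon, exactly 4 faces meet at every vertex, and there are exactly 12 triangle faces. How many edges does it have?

24

Let x be the number of hexagons; then F = 12 + x.
Edge–face incidences: 2E = 3·12 + 6·x = 36 + 6x.
Every vertex has degree 4, so 4V = 2E.
Euler: V − E + F = 2 ⇒ (2E)/4 − E + (12 + x) = 2.
Multiply by 8: 2·(2E) − 4·(2E) + 8·(12 + x) = 16, i.e. 96 + 8x − 2·(36 + 6x) = 16.
Collecting terms: −4x + 24 = 16, so −4x = −8, so x = 2.
Then 2E = 36 + 6·2 = 48, so E = 24, V = 2E/4 = 12, F = 12 + 2 = 14.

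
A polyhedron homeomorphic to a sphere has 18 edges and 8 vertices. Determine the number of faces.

12

Here V − E + F = 2.
F = 2 − V + E = 2 − 8 + 18 = 12.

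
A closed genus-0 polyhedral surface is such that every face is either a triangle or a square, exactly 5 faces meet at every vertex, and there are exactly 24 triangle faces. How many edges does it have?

40

Let x be the number of squares; then F = 24 + x.
Edge–face incidences: 2E = 3·24 + 4·x = 72 + 4x.
Every vertex has degree 5, so 5V = 2E.
Euler: V − E + F = 2 ⇒ (2E)/5 − E + (24 + x) = 2.
Multiply by 10: 2·(2E) − 5·(2E) + 10·(24 + x) = 20, i.e. 240 + 10x − 3·(72 + 4x) = 20.
Collecting terms: −2x + 24 = 20, so −2x = −4, so x = 2.
Then 2E = 72 + 4·2 = 80, so E = 40, V = 2E/5 = 16, F = 24 + 2 = 26.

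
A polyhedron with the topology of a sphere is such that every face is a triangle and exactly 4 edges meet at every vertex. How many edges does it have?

12

Each face has 3 edges and each edge borders two faces, so 2E = 3F.
Each vertex has degree 4, so 4V = 2E and hence V = 3F/4.
Euler: V − E + F = 2 ⇒ (3F/4) − (3F/2) + F = 2.
Multiply by 8: (6 − 12 + 8)F = 16, i.e. 2F = 16.
So F = 8, E = 3·8/2 = 12, V = 3·8/4 = 6.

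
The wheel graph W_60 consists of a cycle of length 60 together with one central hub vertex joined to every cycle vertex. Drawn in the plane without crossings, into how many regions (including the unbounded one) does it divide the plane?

W_60 has V = 60 + 1 = 61 vertices and E = 2·60 = 120 edges.
By Euler's formula F = 2 − V + E = 2 − 61 + 120 = 61.

61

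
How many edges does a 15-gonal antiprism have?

An antiprism on an n-gon has two n-gon caps and 2n triangles: V = 2·15 = 30, E = 4·15 = 60, F = 2·15 + 2 = 32.

60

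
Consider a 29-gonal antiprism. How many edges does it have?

116

An antiprism on an n-gon has two n-gon caps and 2n triangles: V = 2·29 = 58, E = 4·29 = 116, F = 2·29 + 2 = 60.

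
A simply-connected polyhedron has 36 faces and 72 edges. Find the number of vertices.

Here V − E + F = 2.
V = 2 + E − F = 2 + 72 − 36 = 38.

38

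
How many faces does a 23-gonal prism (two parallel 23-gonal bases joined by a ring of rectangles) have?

A prism on an n-gon has two n-gon bases and n rectangular sides: V = 2·23 = 46, E = 3·23 = 69, F = 23 + 2 = 25.

25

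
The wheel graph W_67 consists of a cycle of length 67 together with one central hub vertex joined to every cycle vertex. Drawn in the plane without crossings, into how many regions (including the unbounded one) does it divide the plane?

68

W_67 has V = 67 + 1 = 68 vertices and E = 2·67 = 134 edges.
By Euler's formula F = 2 − V + E = 2 − 68 + 134 = 68.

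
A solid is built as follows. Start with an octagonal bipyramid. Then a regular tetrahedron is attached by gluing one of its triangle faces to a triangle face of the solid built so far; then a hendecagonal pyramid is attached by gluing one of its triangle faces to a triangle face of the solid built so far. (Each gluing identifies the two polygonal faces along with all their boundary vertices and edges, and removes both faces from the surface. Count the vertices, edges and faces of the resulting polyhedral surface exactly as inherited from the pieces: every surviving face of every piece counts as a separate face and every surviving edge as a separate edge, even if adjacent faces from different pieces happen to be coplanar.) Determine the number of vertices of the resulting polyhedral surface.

20

An octagonal bipyramid: V=10, E=24, F=16.
Attach a regular tetrahedron (V=4, E=6, F=4) along a 3-gon: merge 3 vertices and 3 edges, delete both glued faces → V=11, E=27, F=18.
Attach a hendecagonal pyramid (V=12, E=22, F=12) along a 3-gon: merge 3 vertices and 3 edges, delete both glued faces → V=20, E=46, F=28.
Check: V − E + F = 20 − 46 + 28 = 2.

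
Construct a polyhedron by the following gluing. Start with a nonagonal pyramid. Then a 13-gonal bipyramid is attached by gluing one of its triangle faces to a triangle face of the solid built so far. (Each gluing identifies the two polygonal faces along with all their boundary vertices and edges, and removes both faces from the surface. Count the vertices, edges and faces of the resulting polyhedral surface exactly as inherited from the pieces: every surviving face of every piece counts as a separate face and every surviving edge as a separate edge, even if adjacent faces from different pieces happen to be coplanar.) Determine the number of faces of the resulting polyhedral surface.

34

A nonagonal pyramid: V=10, E=18, F=10.
Attach a 13-gonal bipyramid (V=15, E=39, F=26) along a 3-gon: merge 3 vertices and 3 edges, delete both glued faces → V=22, E=54, F=34.
Check: V − E + F = 22 − 54 + 34 = 2.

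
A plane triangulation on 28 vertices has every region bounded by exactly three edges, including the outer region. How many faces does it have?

52

In a plane triangulation 3F = 2E and V − E + F = 2, so F = 2V − 4 = 2·28 − 4 = 52.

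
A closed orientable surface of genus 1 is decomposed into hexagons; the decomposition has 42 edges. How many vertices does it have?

28

χ = 2 − 2·1 = 0, and every face is a hexagon so 6F = 2E.
F = 2E/6 = 14. Then V = 0 + E − F = 0 + 42 − 14 = 28.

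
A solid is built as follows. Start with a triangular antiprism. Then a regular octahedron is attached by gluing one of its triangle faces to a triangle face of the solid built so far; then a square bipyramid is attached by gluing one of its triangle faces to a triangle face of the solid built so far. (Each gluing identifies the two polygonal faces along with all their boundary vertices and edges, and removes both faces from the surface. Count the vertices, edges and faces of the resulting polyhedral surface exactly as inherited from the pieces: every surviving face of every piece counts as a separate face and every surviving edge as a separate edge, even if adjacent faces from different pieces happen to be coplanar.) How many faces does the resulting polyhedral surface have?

20

A triangular antiprism: V=6, E=12, F=8.
Attach a regular octahedron (V=6, E=12, F=8) along a 3-gon: merge 3 vertices and 3 edges, delete both glued faces → V=9, E=21, F=14.
Attach a square bipyramid (V=6, E=12, F=8) along a 3-gon: merge 3 vertices and 3 edges, delete both glued faces → V=12, E=30, F=20.
Check: V − E + F = 12 − 30 + 20 = 2.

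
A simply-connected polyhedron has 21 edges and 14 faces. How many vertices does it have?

Here V − E + F = 2.
V = 2 + E − F = 2 + 21 − 14 = 9.

9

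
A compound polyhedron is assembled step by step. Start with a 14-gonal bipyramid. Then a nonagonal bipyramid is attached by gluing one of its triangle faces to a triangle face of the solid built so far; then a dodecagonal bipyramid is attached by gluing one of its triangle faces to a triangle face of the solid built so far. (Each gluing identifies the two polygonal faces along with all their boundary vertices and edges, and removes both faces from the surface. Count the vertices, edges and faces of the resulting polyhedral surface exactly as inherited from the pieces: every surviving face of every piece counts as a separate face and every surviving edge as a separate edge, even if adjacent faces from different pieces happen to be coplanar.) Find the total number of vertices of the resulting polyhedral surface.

A 14-gonal bipyramid: V=16, E=42, F=28.
Attach a nonagonal bipyramid (V=11, E=27, F=18) along a 3-gon: merge 3 vertices and 3 edges, delete both glued faces → V=24, E=66, F=44.
Attach a dodecagonal bipyramid (V=14, E=36, F=24) along a 3-gon: merge 3 vertices and 3 edges, delete both glued faces → V=35, E=99, F=66.
Check: V − E + F = 35 − 99 + 66 = 2.

35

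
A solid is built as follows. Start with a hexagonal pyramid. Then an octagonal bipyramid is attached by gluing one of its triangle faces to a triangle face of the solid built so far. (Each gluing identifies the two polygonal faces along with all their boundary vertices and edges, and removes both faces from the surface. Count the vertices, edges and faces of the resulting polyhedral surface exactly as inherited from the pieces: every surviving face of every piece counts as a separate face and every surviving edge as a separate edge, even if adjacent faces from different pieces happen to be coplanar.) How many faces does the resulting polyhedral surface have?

A hexagonal pyramid: V=7, E=12, F=7.
Attach an octagonal bipyramid (V=10, E=24, F=16) along a 3-gon: merge 3 vertices and 3 edges, delete both glued faces → V=14, E=33, F=21.
Check: V − E + F = 14 − 33 + 21 = 2.

21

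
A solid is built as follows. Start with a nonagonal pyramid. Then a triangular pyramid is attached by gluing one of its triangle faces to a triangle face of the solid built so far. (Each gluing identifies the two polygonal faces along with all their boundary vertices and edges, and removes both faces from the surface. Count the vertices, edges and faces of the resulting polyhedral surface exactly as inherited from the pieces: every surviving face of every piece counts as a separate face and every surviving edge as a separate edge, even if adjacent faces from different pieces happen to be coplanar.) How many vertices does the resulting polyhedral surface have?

A nonagonal pyramid: V=10, E=18, F=10.
Attach a triangular pyramid (V=4, E=6, F=4) along a 3-gon: merge 3 vertices and 3 edges, delete both glued faces → V=11, E=21, F=12.
Check: V − E + F = 11 − 21 + 12 = 2.

11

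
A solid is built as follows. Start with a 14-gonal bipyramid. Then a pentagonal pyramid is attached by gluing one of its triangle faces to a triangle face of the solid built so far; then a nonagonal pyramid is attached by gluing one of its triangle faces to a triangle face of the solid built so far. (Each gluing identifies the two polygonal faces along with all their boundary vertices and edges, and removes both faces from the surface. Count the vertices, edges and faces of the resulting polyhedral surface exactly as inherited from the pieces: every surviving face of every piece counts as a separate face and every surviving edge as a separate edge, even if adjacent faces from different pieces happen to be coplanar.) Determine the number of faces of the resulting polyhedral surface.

40

A 14-gonal bipyramid: V=16, E=42, F=28.
Attach a pentagonal pyramid (V=6, E=10, F=6) along a 3-gon: merge 3 vertices and 3 edges, delete both glued faces → V=19, E=49, F=32.
Attach a nonagonal pyramid (V=10, E=18, F=10) along a 3-gon: merge 3 vertices and 3 edges, delete both glued faces → V=26, E=64, F=40.
Check: V − E + F = 26 − 64 + 40 = 2.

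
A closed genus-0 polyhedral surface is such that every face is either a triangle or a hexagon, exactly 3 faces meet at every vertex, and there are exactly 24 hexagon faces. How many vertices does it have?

Let x be the number of triangles; then F = 24 + x.
Edge–face incidences: 2E = 6·24 + 3·x = 144 + 3x.
Every vertex has degree 3, so 3V = 2E.
Euler: V − E + F = 2 ⇒ (2E)/3 − E + (24 + x) = 2.
Multiply by 6: 2·(2E) − 3·(2E) + 6·(24 + x) = 12, i.e. 144 + 6x − (144 + 3x) = 12.
Collecting terms: 3x = 12, so x = 4.
Then 2E = 144 + 3·4 = 156, so E = 78, V = 2E/3 = 52, F = 24 + 4 = 28.

52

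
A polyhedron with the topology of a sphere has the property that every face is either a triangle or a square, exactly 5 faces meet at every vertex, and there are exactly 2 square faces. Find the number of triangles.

Let x be the number of triangles; then F = 2 + x.
Edge–face incidences: 2E = 4·2 + 3·x = 8 + 3x.
Every vertex has degree 5, so 5V = 2E.
Euler: V − E + F = 2 ⇒ (2E)/5 − E + (2 + x) = 2.
Multiply by 10: 2·(2E) − 5·(2E) + 10·(2 + x) = 20, i.e. 20 + 10x − 3·(8 + 3x) = 20.
Collecting terms: x − 4 = 20, so x = 24.
Then 2E = 8 + 3·24 = 80, so E = 40, V = 2E/5 = 16, F = 2 + 24 = 26.

24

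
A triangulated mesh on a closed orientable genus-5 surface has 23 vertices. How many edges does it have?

χ = 2 − 2·5 = -8, and every face is a triangle so 3F = 2E.
V − E + F = -8 with E = 3F/2 gives 23 − (3/2 − 1)·F = -8, so F = 62 and E = 93.

93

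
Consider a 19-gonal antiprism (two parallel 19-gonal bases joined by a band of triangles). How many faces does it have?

An antiprism on an n-gon has two n-gon caps and 2n triangles: V = 2·19 = 38, E = 4·19 = 76, F = 2·19 + 2 = 40.

40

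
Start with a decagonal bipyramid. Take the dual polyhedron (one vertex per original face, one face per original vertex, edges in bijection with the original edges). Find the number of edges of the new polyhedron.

30

The base solid has V = 12, E = 30, F = 20.
The dual swaps V and F and preserves E: V′ = F = 20, E′ = E = 30, F′ = V = 12.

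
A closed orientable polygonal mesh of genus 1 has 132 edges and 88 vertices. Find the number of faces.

For a closed orientable surface of genus 1, χ = 2 − 2·1 = 0.
F = 0 − V + E = 0 − 88 + 132 = 44.

44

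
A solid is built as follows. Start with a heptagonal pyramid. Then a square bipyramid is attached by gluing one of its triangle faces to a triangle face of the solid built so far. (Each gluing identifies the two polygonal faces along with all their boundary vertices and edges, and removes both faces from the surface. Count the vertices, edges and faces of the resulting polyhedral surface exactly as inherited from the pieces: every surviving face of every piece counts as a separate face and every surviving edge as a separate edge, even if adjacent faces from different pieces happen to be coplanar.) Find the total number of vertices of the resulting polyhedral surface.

A heptagonal pyramid: V=8, E=14, F=8.
Attach a square bipyramid (V=6, E=12, F=8) along a 3-gon: merge 3 vertices and 3 edges, delete both glued faces → V=11, E=23, F=14.
Check: V − E + F = 11 − 23 + 14 = 2.

11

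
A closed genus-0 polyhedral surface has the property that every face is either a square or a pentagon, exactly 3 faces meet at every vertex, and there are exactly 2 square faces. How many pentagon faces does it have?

Let x be the number of pentagons; then F = 2 + x.
Edge–face incidences: 2E = 4·2 + 5·x = 8 + 5x.
Every vertex has degree 3, so 3V = 2E.
Euler: V − E + F = 2 ⇒ (2E)/3 − E + (2 + x) = 2.
Multiply by 6: 2·(2E) − 3·(2E) + 6·(2 + x) = 12, i.e. 12 + 6x − (8 + 5x) = 12.
Collecting terms: x + 4 = 12, so x = 8.
Then 2E = 8 + 5·8 = 48, so E = 24, V = 2E/3 = 16, F = 2 + 8 = 10.

8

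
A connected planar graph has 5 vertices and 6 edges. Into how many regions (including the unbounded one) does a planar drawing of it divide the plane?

3

Euler's formula for a connected plane graph: V − E + F = 2, so F = 2 − 5 + 6 = 3.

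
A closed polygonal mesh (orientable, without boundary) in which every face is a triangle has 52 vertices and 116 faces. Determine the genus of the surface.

4

Every face is a triangle, so 2E = 3·116 = 348, giving E = 174.
χ = V − E + F = 52 − 174 + 116 = -6.
For a closed orientable surface χ = 2 − 2g, so g = (2 − (-6))/2 = 4.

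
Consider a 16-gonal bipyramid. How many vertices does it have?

18

A bipyramid over an n-gon has 2n triangular faces and n + 2 vertices: V = 16 + 2 = 18, E = 3·16 = 48, F = 2·16 = 32.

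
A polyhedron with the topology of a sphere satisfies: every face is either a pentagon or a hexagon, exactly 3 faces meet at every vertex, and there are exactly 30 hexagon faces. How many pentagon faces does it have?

Let x be the number of pentagons; then F = 30 + x.
Edge–face incidences: 2E = 6·30 + 5·x = 180 + 5x.
Every vertex has degree 3, so 3V = 2E.
Euler: V − E + F = 2 ⇒ (2E)/3 − E + (30 + x) = 2.
Multiply by 6: 2·(2E) − 3·(2E) + 6·(30 + x) = 12, i.e. 180 + 6x − (180 + 5x) = 12.
Collecting terms: x = 12.
Then 2E = 180 + 5·12 = 240, so E = 120, V = 2E/3 = 80, F = 30 + 12 = 42.

12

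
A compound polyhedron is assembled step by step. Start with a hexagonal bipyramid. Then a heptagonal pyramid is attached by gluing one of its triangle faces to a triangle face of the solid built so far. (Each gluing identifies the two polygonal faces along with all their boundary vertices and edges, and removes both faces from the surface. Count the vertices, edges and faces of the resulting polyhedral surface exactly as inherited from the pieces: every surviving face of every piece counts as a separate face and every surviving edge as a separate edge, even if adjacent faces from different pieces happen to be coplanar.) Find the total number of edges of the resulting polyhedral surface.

29

A hexagonal bipyramid: V=8, E=18, F=12.
Attach a heptagonal pyramid (V=8, E=14, F=8) along a 3-gon: merge 3 vertices and 3 edges, delete both glued faces → V=13, E=29, F=18.
Check: V − E + F = 13 − 29 + 18 = 2.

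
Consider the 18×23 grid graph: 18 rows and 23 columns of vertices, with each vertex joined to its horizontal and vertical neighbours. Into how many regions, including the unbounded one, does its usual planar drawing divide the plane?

375

The grid has V = 18·23 = 414 vertices and E = 18·22 + 23·17 = 787 edges.
F = 2 − V + E = 2 − 414 + 787 = 375.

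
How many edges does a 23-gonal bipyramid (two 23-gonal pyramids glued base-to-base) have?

A bipyramid over an n-gon has 2n triangular faces and n + 2 vertices: V = 23 + 2 = 25, E = 3·23 = 69, F = 2·23 = 46.

69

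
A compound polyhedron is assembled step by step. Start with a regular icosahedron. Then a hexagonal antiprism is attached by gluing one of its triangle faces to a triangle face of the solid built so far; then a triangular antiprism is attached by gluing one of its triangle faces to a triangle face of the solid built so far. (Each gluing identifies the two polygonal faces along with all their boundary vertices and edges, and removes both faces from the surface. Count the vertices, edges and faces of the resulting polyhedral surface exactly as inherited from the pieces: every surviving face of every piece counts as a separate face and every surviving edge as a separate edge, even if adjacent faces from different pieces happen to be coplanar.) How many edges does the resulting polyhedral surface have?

60

A regular icosahedron: V=12, E=30, F=20.
Attach a hexagonal antiprism (V=12, E=24, F=14) along a 3-gon: merge 3 vertices and 3 edges, delete both glued faces → V=21, E=51, F=32.
Attach a triangular antiprism (V=6, E=12, F=8) along a 3-gon: merge 3 vertices and 3 edges, delete both glued faces → V=24, E=60, F=38.
Check: V − E + F = 24 − 60 + 38 = 2.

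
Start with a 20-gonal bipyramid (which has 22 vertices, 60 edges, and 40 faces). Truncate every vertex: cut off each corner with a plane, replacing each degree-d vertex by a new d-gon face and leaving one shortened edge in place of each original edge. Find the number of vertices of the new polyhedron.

120

Truncation replaces each original edge-end by a new vertex, so V′ = 2E = 120.
Each original edge survives, and each old vertex of degree d contributes d new edges; summing degrees gives Σd = 2E, so E′ = E + 2E = 3E = 180.
Each original face survives and each original vertex becomes one new face: F′ = F + V = 62.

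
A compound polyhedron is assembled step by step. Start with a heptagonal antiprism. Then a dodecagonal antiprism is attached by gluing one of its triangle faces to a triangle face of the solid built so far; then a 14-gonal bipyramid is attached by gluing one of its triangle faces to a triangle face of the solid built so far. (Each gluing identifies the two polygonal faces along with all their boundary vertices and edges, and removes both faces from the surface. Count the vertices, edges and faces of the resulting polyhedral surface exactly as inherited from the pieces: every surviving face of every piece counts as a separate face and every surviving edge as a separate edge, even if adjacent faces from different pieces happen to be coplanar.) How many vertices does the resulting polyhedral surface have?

48

A heptagonal antiprism: V=14, E=28, F=16.
Attach a dodecagonal antiprism (V=24, E=48, F=26) along a 3-gon: merge 3 vertices and 3 edges, delete both glued faces → V=35, E=73, F=40.
Attach a 14-gonal bipyramid (V=16, E=42, F=28) along a 3-gon: merge 3 vertices and 3 edges, delete both glued faces → V=48, E=112, F=66.
Check: V − E + F = 48 − 112 + 66 = 2.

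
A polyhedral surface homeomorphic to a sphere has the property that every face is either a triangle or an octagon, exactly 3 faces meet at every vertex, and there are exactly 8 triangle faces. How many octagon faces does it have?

Let x be the number of octagons; then F = 8 + x.
Edge–face incidences: 2E = 3·8 + 8·x = 24 + 8x.
Every vertex has degree 3, so 3V = 2E.
Euler: V − E + F = 2 ⇒ (2E)/3 − E + (8 + x) = 2.
Multiply by 6: 2·(2E) − 3·(2E) + 6·(8 + x) = 12, i.e. 48 + 6x − (24 + 8x) = 12.
Collecting terms: −2x + 24 = 12, so −2x = −12, so x = 6.
Then 2E = 24 + 8·6 = 72, so E = 36, V = 2E/3 = 24, F = 8 + 6 = 14.

6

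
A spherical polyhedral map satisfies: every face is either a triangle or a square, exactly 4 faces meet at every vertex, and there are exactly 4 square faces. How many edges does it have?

20

Let x be the number of triangles; then F = 4 + x.
Edge–face incidences: 2E = 4·4 + 3·x = 16 + 3x.
Every vertex has degree 4, so 4V = 2E.
Euler: V − E + F = 2 ⇒ (2E)/4 − E + (4 + x) = 2.
Multiply by 8: 2·(2E) − 4·(2E) + 8·(4 + x) = 16, i.e. 32 + 8x − 2·(16 + 3x) = 16.
Collecting terms: 2x = 16, so x = 8.
Then 2E = 16 + 3·8 = 40, so E = 20, V = 2E/4 = 10, F = 4 + 8 = 12.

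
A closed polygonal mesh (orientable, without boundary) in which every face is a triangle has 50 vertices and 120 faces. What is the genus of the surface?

Every face is a triangle, so 2E = 3·120 = 360, giving E = 180.
χ = V − E + F = 50 − 180 + 120 = -10.
For a closed orientable surface χ = 2 − 2g, so g = (2 − (-10))/2 = 6.

6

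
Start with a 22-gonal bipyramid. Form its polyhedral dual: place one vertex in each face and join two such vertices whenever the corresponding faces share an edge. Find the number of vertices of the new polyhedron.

The base solid has V = 24, E = 66, F = 44.
The dual swaps V and F and preserves E: V′ = F = 44, E′ = E = 66, F′ = V = 24.

44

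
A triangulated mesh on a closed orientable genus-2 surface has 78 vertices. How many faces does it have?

χ = 2 − 2·2 = -2, and every face is a triangle so 3F = 2E.
V − E + F = -2 with E = 3F/2 gives 78 − (3/2 − 1)·F = -2, so F = 160 and E = 240.

160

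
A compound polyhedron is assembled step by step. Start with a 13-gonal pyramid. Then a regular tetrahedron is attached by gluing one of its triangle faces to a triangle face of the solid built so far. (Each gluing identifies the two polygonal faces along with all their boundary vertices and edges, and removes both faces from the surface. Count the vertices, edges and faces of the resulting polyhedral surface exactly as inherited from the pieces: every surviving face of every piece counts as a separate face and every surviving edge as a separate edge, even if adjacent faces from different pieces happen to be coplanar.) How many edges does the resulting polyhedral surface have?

29

A 13-gonal pyramid: V=14, E=26, F=14.
Attach a regular tetrahedron (V=4, E=6, F=4) along a 3-gon: merge 3 vertices and 3 edges, delete both glued faces → V=15, E=29, F=16.
Check: V − E + F = 15 − 29 + 16 = 2.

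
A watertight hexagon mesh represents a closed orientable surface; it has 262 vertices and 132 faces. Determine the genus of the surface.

2

Every face is a hexagon, so 2E = 6·132 = 792, giving E = 396.
χ = V − E + F = 262 − 396 + 132 = -2.
For a closed orientable surface χ = 2 − 2g, so g = (2 − (-2))/2 = 2.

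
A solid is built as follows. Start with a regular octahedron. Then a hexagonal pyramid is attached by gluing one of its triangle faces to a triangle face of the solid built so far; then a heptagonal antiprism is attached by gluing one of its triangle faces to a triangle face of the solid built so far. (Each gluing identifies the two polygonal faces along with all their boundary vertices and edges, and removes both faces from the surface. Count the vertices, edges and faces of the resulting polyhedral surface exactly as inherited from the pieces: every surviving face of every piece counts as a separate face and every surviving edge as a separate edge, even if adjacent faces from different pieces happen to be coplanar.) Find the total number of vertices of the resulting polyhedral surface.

A regular octahedron: V=6, E=12, F=8.
Attach a hexagonal pyramid (V=7, E=12, F=7) along a 3-gon: merge 3 vertices and 3 edges, delete both glued faces → V=10, E=21, F=13.
Attach a heptagonal antiprism (V=14, E=28, F=16) along a 3-gon: merge 3 vertices and 3 edges, delete both glued faces → V=21, E=46, F=27.
Check: V − E + F = 21 − 46 + 27 = 2.

21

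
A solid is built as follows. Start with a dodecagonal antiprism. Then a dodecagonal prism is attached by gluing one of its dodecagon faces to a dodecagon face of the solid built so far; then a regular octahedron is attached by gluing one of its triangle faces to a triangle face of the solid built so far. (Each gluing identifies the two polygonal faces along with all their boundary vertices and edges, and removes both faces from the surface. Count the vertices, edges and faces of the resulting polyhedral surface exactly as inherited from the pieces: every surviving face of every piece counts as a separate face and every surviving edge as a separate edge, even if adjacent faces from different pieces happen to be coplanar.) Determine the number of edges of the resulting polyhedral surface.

A dodecagonal antiprism: V=24, E=48, F=26.
Attach a dodecagonal prism (V=24, E=36, F=14) along a 12-gon: merge 12 vertices and 12 edges, delete both glued faces → V=36, E=72, F=38.
Attach a regular octahedron (V=6, E=12, F=8) along a 3-gon: merge 3 vertices and 3 edges, delete both glued faces → V=39, E=81, F=44.
Check: V − E + F = 39 − 81 + 44 = 2.

81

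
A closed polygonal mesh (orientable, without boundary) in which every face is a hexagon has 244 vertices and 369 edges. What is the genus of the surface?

2

Every face is a hexagon and each edge borders two faces, so 6F = 2·369, giving F = 123.
χ = V − E + F = 244 − 369 + 123 = -2.
For a closed orientable surface χ = 2 − 2g, so g = (2 − (-2))/2 = 2.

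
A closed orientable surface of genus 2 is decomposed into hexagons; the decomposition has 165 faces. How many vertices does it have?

328

χ = 2 − 2·2 = -2, and every face is a hexagon so 6F = 2E.
E = 6·165/2 = 495. Then V = -2 + E − F = -2 + 495 − 165 = 328.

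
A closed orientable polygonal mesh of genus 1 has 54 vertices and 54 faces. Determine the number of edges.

108

For a closed orientable surface of genus 1, χ = 2 − 2·1 = 0.
E = V + F − (0) = 54 + 54 − (0) = 108.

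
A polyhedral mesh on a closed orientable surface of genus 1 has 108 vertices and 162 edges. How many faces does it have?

For a closed orientable surface of genus 1, χ = 2 − 2·1 = 0.
F = 0 − V + E = 0 − 108 + 162 = 54.

54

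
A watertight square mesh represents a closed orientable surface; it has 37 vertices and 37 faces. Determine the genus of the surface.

1

Every face is a square, so 2E = 4·37 = 148, giving E = 74.
χ = V − E + F = 37 − 74 + 37 = 0.
For a closed orientable surface χ = 2 − 2g, so g = (2 − (0))/2 = 1.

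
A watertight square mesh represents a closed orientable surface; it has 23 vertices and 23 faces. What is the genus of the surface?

Every face is a square, so 2E = 4·23 = 92, giving E = 46.
χ = V − E + F = 23 − 46 + 23 = 0.
For a closed orientable surface χ = 2 − 2g, so g = (2 − (0))/2 = 1.

1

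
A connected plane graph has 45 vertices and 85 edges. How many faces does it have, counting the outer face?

42

Euler's formula for a connected plane graph: V − E + F = 2, so F = 2 − 45 + 85 = 42.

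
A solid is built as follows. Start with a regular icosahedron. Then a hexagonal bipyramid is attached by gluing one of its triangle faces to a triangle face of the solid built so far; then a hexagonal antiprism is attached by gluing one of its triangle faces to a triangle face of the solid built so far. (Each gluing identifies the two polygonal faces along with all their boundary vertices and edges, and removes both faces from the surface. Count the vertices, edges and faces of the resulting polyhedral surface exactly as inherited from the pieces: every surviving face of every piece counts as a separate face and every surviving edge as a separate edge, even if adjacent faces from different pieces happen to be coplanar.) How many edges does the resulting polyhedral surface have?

A regular icosahedron: V=12, E=30, F=20.
Attach a hexagonal bipyramid (V=8, E=18, F=12) along a 3-gon: merge 3 vertices and 3 edges, delete both glued faces → V=17, E=45, F=30.
Attach a hexagonal antiprism (V=12, E=24, F=14) along a 3-gon: merge 3 vertices and 3 edges, delete both glued faces → V=26, E=66, F=42.
Check: V − E + F = 26 − 66 + 42 = 2.

66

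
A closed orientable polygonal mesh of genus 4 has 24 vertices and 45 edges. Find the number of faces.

15

For a closed orientable surface of genus 4, χ = 2 − 2·4 = -6.
F = -6 − V + E = -6 − 24 + 45 = 15.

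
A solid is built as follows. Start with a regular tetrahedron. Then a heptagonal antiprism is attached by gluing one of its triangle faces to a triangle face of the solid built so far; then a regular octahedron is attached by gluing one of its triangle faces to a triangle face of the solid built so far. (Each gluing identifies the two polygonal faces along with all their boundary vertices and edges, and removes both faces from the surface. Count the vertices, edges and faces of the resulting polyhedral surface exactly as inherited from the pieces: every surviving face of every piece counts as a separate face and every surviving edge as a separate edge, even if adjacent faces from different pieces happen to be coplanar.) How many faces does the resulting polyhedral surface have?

A regular tetrahedron: V=4, E=6, F=4.
Attach a heptagonal antiprism (V=14, E=28, F=16) along a 3-gon: merge 3 vertices and 3 edges, delete both glued faces → V=15, E=31, F=18.
Attach a regular octahedron (V=6, E=12, F=8) along a 3-gon: merge 3 vertices and 3 edges, delete both glued faces → V=18, E=40, F=24.
Check: V − E + F = 18 − 40 + 24 = 2.

24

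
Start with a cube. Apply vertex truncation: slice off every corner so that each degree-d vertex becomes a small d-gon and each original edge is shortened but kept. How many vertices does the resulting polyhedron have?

The base solid has V = 8, E = 12, F = 6.
Truncation replaces each original edge-end by a new vertex, so V′ = 2E = 24.
Each original edge survives, and each old vertex of degree d contributes d new edges; summing degrees gives Σd = 2E, so E′ = E + 2E = 3E = 36.
Each original face survives and each original vertex becomes one new face: F′ = F + V = 14.

24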